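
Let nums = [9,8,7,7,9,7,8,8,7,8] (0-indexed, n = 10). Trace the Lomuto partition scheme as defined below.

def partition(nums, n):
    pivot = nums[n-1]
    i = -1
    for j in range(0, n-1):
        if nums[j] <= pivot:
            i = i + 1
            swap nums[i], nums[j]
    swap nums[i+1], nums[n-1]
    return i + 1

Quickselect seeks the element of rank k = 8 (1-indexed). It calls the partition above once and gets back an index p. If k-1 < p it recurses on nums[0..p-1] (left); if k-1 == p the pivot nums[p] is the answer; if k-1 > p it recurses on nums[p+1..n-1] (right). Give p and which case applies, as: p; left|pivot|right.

pivot=8, i=-1
j=0: 9>8, skip
j=1: 8≤8, i=0, swap(0,1) ⇒ [8,9,7,7,9,7,8,8,7,8]
j=2: 7≤8, i=1, swap(1,2) ⇒ [8,7,9,7,9,7,8,8,7,8]
j=3: 7≤8, i=2, swap(2,3) ⇒ [8,7,7,9,9,7,8,8,7,8]
j=4: 9>8, skip
j=5: 7≤8, i=3, swap(3,5) ⇒ [8,7,7,7,9,9,8,8,7,8]
j=6: 8≤8, i=4, swap(4,6) ⇒ [8,7,7,7,8,9,9,8,7,8]
j=7: 8≤8, i=5, swap(5,7) ⇒ [8,7,7,7,8,8,9,9,7,8]
j=8: 7≤8, i=6, swap(6,8) ⇒ [8,7,7,7,8,8,7,9,9,8]
swap(7,9) ⇒ [8,7,7,7,8,8,7,8,9,9]; return 7
p = 7; k-1 = 7 == 7 ⇒ pivot

7; pivot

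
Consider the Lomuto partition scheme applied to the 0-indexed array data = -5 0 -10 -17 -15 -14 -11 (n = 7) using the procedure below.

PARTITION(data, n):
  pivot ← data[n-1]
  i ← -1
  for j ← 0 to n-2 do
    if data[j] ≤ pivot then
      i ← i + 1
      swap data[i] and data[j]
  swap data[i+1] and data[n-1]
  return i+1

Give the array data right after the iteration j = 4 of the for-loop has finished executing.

pivot = data[6] = -11; i = -1
j=0: data[0]=-5 > -11 → no swap
j=1: data[1]=0 > -11 → no swap
j=2: data[2]=-10 > -11 → no swap
j=3: data[3]=-17 ≤ -11 → i=0, swap data[0],data[3] → -17 0 -10 -5 -15 -14 -11
j=4: data[4]=-15 ≤ -11 → i=1, swap data[1],data[4] → -17 -15 -10 -5 0 -14 -11
(after j=4) data = -17 -15 -10 -5 0 -14 -11

-17 -15 -10 -5 0 -14 -11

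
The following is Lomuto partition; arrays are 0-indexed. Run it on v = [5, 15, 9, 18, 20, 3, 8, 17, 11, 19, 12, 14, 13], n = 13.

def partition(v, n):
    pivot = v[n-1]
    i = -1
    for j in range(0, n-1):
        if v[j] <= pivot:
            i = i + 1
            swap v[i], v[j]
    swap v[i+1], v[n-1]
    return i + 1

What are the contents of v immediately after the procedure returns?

pivot = v[12] = 13; i = -1
j=0: v[0]=5 ≤ 13 → i=0, swap v[0],v[0] (no change) → [5, 15, 9, 18, 20, 3, 8, 17, 11, 19, 12, 14, 13]
j=1: v[1]=15 > 13 → no swap
j=2: v[2]=9 ≤ 13 → i=1, swap v[1],v[2] → [5, 9, 15, 18, 20, 3, 8, 17, 11, 19, 12, 14, 13]
j=3: v[3]=18 > 13 → no swap
j=4: v[4]=20 > 13 → no swap
j=5: v[5]=3 ≤ 13 → i=2, swap v[2],v[5] → [5, 9, 3, 18, 20, 15, 8, 17, 11, 19, 12, 14, 13]
j=6: v[6]=8 ≤ 13 → i=3, swap v[3],v[6] → [5, 9, 3, 8, 20, 15, 18, 17, 11, 19, 12, 14, 13]
j=7: v[7]=17 > 13 → no swap
j=8: v[8]=11 ≤ 13 → i=4, swap v[4],v[8] → [5, 9, 3, 8, 11, 15, 18, 17, 20, 19, 12, 14, 13]
j=9: v[9]=19 > 13 → no swap
j=10: v[10]=12 ≤ 13 → i=5, swap v[5],v[10] → [5, 9, 3, 8, 11, 12, 18, 17, 20, 19, 15, 14, 13]
j=11: v[11]=14 > 13 → no swap
final swap v[6],v[12] → [5, 9, 3, 8, 11, 12, 13, 17, 20, 19, 15, 14, 18]; return 6

[5, 9, 3, 8, 11, 12, 13, 17, 20, 19, 15, 14, 18]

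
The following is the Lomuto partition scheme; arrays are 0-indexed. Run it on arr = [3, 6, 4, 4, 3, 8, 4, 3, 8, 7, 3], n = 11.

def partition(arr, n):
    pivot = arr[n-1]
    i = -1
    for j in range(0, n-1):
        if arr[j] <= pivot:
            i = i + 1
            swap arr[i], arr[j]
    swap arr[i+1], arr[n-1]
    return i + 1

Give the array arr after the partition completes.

pivot = arr[10] = 3; i = -1
j=0: arr[0]=3 ≤ 3 → i=0, swap arr[0],arr[0] (no change) → [3, 6, 4, 4, 3, 8, 4, 3, 8, 7, 3]
j=1: arr[1]=6 > 3 → no swap
j=2: arr[2]=4 > 3 → no swap
j=3: arr[3]=4 > 3 → no swap
j=4: arr[4]=3 ≤ 3 → i=1, swap arr[1],arr[4] → [3, 3, 4, 4, 6, 8, 4, 3, 8, 7, 3]
j=5: arr[5]=8 > 3 → no swap
j=6: arr[6]=4 > 3 → no swap
j=7: arr[7]=3 ≤ 3 → i=2, swap arr[2],arr[7] → [3, 3, 3, 4, 6, 8, 4, 4, 8, 7, 3]
j=8: arr[8]=8 > 3 → no swap
j=9: arr[9]=7 > 3 → no swap
final swap arr[3],arr[10] → [3, 3, 3, 3, 6, 8, 4, 4, 8, 7, 4]; return 3

[3, 3, 3, 3, 6, 8, 4, 4, 8, 7, 4]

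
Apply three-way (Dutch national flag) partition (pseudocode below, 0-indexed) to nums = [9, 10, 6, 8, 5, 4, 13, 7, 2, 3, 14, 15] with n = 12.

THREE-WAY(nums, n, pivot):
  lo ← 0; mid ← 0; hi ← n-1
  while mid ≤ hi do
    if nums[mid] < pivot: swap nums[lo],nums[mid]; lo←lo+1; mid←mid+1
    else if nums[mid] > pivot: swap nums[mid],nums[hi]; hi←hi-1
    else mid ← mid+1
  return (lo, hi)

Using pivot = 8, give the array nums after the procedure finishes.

lo=0 mid=0 hi=11
9>8: swap(0,11), hi=10 ⇒ [15, 10, 6, 8, 5, 4, 13, 7, 2, 3, 14, 9]
15>8: swap(0,10), hi=9 ⇒ [14, 10, 6, 8, 5, 4, 13, 7, 2, 3, 15, 9]
14>8: swap(0,9), hi=8 ⇒ [3, 10, 6, 8, 5, 4, 13, 7, 2, 14, 15, 9]
3<8: swap(0,0), lo=1 mid=1 ⇒ [3, 10, 6, 8, 5, 4, 13, 7, 2, 14, 15, 9]
10>8: swap(1,8), hi=7 ⇒ [3, 2, 6, 8, 5, 4, 13, 7, 10, 14, 15, 9]
2<8: swap(1,1), lo=2 mid=2 ⇒ [3, 2, 6, 8, 5, 4, 13, 7, 10, 14, 15, 9]
6<8: swap(2,2), lo=3 mid=3 ⇒ [3, 2, 6, 8, 5, 4, 13, 7, 10, 14, 15, 9]
8=8: mid=4
5<8: swap(3,4), lo=4 mid=5 ⇒ [3, 2, 6, 5, 8, 4, 13, 7, 10, 14, 15, 9]
4<8: swap(4,5), lo=5 mid=6 ⇒ [3, 2, 6, 5, 4, 8, 13, 7, 10, 14, 15, 9]
13>8: swap(6,7), hi=6 ⇒ [3, 2, 6, 5, 4, 8, 7, 13, 10, 14, 15, 9]
7<8: swap(5,6), lo=6 mid=7 ⇒ [3, 2, 6, 5, 4, 7, 8, 13, 10, 14, 15, 9]
done. lo=6 hi=6; nums=[3, 2, 6, 5, 4, 7, 8, 13, 10, 14, 15, 9]

[3, 2, 6, 5, 4, 7, 8, 13, 10, 14, 15, 9]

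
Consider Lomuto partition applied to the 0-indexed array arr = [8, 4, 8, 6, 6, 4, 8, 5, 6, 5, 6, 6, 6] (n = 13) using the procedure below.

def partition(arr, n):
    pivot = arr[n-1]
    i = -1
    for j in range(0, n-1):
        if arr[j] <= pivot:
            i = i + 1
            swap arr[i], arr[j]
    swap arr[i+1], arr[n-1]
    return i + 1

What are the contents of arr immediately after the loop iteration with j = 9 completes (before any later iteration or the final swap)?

[4, 6, 6, 4, 5, 6, 5, 8, 8, 8, 6, 6, 6]

pivot = arr[12] = 6; i = -1
j=0: arr[0]=8 > 6 → no swap
j=1: arr[1]=4 ≤ 6 → i=0, swap arr[0],arr[1] → [4, 8, 8, 6, 6, 4, 8, 5, 6, 5, 6, 6, 6]
j=2: arr[2]=8 > 6 → no swap
j=3: arr[3]=6 ≤ 6 → i=1, swap arr[1],arr[3] → [4, 6, 8, 8, 6, 4, 8, 5, 6, 5, 6, 6, 6]
j=4: arr[4]=6 ≤ 6 → i=2, swap arr[2],arr[4] → [4, 6, 6, 8, 8, 4, 8, 5, 6, 5, 6, 6, 6]
j=5: arr[5]=4 ≤ 6 → i=3, swap arr[3],arr[5] → [4, 6, 6, 4, 8, 8, 8, 5, 6, 5, 6, 6, 6]
j=6: arr[6]=8 > 6 → no swap
j=7: arr[7]=5 ≤ 6 → i=4, swap arr[4],arr[7] → [4, 6, 6, 4, 5, 8, 8, 8, 6, 5, 6, 6, 6]
j=8: arr[8]=6 ≤ 6 → i=5, swap arr[5],arr[8] → [4, 6, 6, 4, 5, 6, 8, 8, 8, 5, 6, 6, 6]
j=9: arr[9]=5 ≤ 6 → i=6, swap arr[6],arr[9] → [4, 6, 6, 4, 5, 6, 5, 8, 8, 8, 6, 6, 6]
(after j=9) arr = [4, 6, 6, 4, 5, 6, 5, 8, 8, 8, 6, 6, 6]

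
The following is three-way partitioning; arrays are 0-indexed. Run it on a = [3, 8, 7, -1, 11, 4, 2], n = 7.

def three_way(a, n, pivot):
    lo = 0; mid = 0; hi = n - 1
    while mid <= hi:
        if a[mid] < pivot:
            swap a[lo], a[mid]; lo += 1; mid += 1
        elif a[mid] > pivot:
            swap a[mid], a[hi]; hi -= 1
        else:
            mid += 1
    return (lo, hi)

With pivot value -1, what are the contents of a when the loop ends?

[-1, 7, 8, 11, 4, 2, 3]

pivot = -1; lo=0, mid=0, hi=6
a[mid]=3>-1: swap a[0],a[6]; hi=5 → [2, 8, 7, -1, 11, 4, 3]
a[mid]=2>-1: swap a[0],a[5]; hi=4 → [4, 8, 7, -1, 11, 2, 3]
a[mid]=4>-1: swap a[0],a[4]; hi=3 → [11, 8, 7, -1, 4, 2, 3]
a[mid]=11>-1: swap a[0],a[3]; hi=2 → [-1, 8, 7, 11, 4, 2, 3]
a[mid]=-1=-1: mid=1
a[mid]=8>-1: swap a[1],a[2]; hi=1 → [-1, 7, 8, 11, 4, 2, 3]
a[mid]=7>-1: swap a[1],a[1]; hi=0 → [-1, 7, 8, 11, 4, 2, 3]
end: lo=0, hi=0; a = [-1, 7, 8, 11, 4, 2, 3]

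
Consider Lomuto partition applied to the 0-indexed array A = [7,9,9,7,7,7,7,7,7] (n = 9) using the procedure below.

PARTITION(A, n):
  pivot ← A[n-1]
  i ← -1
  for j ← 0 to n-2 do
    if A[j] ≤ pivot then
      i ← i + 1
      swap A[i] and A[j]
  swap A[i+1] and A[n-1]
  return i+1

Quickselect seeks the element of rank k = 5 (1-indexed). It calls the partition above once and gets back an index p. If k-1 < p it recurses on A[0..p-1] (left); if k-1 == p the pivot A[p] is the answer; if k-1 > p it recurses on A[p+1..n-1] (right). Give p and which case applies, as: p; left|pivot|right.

pivot = A[8] = 7; i = -1
j=0: A[0]=7 ≤ 7 → i=0, swap A[0],A[0] (no change) → [7,9,9,7,7,7,7,7,7]
j=1: A[1]=9 > 7 → no swap
j=2: A[2]=9 > 7 → no swap
j=3: A[3]=7 ≤ 7 → i=1, swap A[1],A[3] → [7,7,9,9,7,7,7,7,7]
j=4: A[4]=7 ≤ 7 → i=2, swap A[2],A[4] → [7,7,7,9,9,7,7,7,7]
j=5: A[5]=7 ≤ 7 → i=3, swap A[3],A[5] → [7,7,7,7,9,9,7,7,7]
j=6: A[6]=7 ≤ 7 → i=4, swap A[4],A[6] → [7,7,7,7,7,9,9,7,7]
j=7: A[7]=7 ≤ 7 → i=5, swap A[5],A[7] → [7,7,7,7,7,7,9,9,7]
final swap A[6],A[8] → [7,7,7,7,7,7,7,9,9]; return 6
p = 6; k-1 = 4 < 6 ⇒ left

6; left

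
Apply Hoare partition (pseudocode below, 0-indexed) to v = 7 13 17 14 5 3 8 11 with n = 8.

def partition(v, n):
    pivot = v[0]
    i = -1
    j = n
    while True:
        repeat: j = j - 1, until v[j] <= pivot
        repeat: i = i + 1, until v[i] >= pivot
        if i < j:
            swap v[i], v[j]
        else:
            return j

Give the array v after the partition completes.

pivot=7
j stops at 5 (3), i stops at 0 (7); swap ⇒ 3 13 17 14 5 7 8 11
j stops at 4 (5), i stops at 1 (13); swap ⇒ 3 5 17 14 13 7 8 11
j stops at 1, i stops at 2; i≥j ⇒ return 1. v=3 5 17 14 13 7 8 11

3 5 17 14 13 7 8 11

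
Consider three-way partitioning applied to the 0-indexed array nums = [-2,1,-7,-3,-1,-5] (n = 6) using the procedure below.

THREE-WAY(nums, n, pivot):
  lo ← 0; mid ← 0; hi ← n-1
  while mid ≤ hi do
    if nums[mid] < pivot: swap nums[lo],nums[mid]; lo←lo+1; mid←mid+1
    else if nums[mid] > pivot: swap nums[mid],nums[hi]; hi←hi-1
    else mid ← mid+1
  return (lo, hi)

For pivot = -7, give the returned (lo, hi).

pivot = -7; lo=0, mid=0, hi=5
nums[mid]=-2>-7: swap nums[0],nums[5]; hi=4 → [-5,1,-7,-3,-1,-2]
nums[mid]=-5>-7: swap nums[0],nums[4]; hi=3 → [-1,1,-7,-3,-5,-2]
nums[mid]=-1>-7: swap nums[0],nums[3]; hi=2 → [-3,1,-7,-1,-5,-2]
nums[mid]=-3>-7: swap nums[0],nums[2]; hi=1 → [-7,1,-3,-1,-5,-2]
nums[mid]=-7=-7: mid=1
nums[mid]=1>-7: swap nums[1],nums[1]; hi=0 → [-7,1,-3,-1,-5,-2]
end: lo=0, hi=0; nums = [-7,1,-3,-1,-5,-2]

(0, 0)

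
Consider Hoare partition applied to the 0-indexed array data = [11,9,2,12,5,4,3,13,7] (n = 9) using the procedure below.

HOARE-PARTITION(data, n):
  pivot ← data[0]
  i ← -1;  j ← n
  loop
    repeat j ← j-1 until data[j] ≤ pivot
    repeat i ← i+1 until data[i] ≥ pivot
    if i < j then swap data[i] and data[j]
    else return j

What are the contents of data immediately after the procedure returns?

pivot = data[0] = 11; i = -1, j = 9
j→8 (data[8]=7≤11), i→0 (data[0]=11≥11); i<j, swap → [7,9,2,12,5,4,3,13,11]
j→6 (data[6]=3≤11), i→3 (data[3]=12≥11); i<j, swap → [7,9,2,3,5,4,12,13,11]
j→5, i→6; i≥j, return j=5. data = [7,9,2,3,5,4,12,13,11]

[7,9,2,3,5,4,12,13,11]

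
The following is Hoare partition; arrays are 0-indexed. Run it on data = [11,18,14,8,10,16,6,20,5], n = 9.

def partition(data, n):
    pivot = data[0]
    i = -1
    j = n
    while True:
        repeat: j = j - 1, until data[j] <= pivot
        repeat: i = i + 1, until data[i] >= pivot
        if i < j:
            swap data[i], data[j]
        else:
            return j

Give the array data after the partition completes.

pivot = data[0] = 11; i = -1, j = 9
j→8 (data[8]=5≤11), i→0 (data[0]=11≥11); i<j, swap → [5,18,14,8,10,16,6,20,11]
j→6 (data[6]=6≤11), i→1 (data[1]=18≥11); i<j, swap → [5,6,14,8,10,16,18,20,11]
j→4 (data[4]=10≤11), i→2 (data[2]=14≥11); i<j, swap → [5,6,10,8,14,16,18,20,11]
j→3, i→4; i≥j, return j=3. data = [5,6,10,8,14,16,18,20,11]

[5,6,10,8,14,16,18,20,11]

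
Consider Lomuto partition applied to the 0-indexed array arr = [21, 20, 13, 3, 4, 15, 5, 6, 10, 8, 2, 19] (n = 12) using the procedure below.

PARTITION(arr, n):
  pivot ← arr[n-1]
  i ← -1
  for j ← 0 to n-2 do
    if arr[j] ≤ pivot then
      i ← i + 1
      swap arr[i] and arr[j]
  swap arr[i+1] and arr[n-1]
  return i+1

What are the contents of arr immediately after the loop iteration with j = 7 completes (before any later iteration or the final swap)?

[13, 3, 4, 15, 5, 6, 21, 20, 10, 8, 2, 19]

pivot=19, i=-1
j=0: 21>19, skip
j=1: 20>19, skip
j=2: 13≤19, i=0, swap(0,2) ⇒ [13, 20, 21, 3, 4, 15, 5, 6, 10, 8, 2, 19]
j=3: 3≤19, i=1, swap(1,3) ⇒ [13, 3, 21, 20, 4, 15, 5, 6, 10, 8, 2, 19]
j=4: 4≤19, i=2, swap(2,4) ⇒ [13, 3, 4, 20, 21, 15, 5, 6, 10, 8, 2, 19]
j=5: 15≤19, i=3, swap(3,5) ⇒ [13, 3, 4, 15, 21, 20, 5, 6, 10, 8, 2, 19]
j=6: 5≤19, i=4, swap(4,6) ⇒ [13, 3, 4, 15, 5, 20, 21, 6, 10, 8, 2, 19]
j=7: 6≤19, i=5, swap(5,7) ⇒ [13, 3, 4, 15, 5, 6, 21, 20, 10, 8, 2, 19]
(after j=7) arr = [13, 3, 4, 15, 5, 6, 21, 20, 10, 8, 2, 19]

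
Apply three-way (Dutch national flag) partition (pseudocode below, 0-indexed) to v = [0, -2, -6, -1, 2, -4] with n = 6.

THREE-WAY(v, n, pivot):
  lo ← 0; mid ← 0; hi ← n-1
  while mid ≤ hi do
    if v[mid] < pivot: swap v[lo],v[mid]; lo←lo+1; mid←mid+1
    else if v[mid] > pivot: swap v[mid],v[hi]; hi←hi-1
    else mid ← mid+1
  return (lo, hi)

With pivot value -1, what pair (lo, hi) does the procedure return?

(3, 3)

pivot = -1; lo=0, mid=0, hi=5
v[mid]=0>-1: swap v[0],v[5]; hi=4 → [-4, -2, -6, -1, 2, 0]
v[mid]=-4<-1: swap v[0],v[0]; lo=1,mid=1 → [-4, -2, -6, -1, 2, 0]
v[mid]=-2<-1: swap v[1],v[1]; lo=2,mid=2 → [-4, -2, -6, -1, 2, 0]
v[mid]=-6<-1: swap v[2],v[2]; lo=3,mid=3 → [-4, -2, -6, -1, 2, 0]
v[mid]=-1=-1: mid=4
v[mid]=2>-1: swap v[4],v[4]; hi=3 → [-4, -2, -6, -1, 2, 0]
end: lo=3, hi=3; v = [-4, -2, -6, -1, 2, 0]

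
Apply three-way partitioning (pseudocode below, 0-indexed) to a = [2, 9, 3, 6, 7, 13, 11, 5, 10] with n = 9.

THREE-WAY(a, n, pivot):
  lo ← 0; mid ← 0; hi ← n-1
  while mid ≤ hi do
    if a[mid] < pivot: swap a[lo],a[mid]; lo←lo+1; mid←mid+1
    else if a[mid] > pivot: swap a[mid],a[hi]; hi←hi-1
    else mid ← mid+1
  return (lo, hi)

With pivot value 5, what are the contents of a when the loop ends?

[2, 3, 5, 7, 13, 11, 6, 10, 9]

pivot = 5; lo=0, mid=0, hi=8
a[mid]=2<5: swap a[0],a[0]; lo=1,mid=1 → [2, 9, 3, 6, 7, 13, 11, 5, 10]
a[mid]=9>5: swap a[1],a[8]; hi=7 → [2, 10, 3, 6, 7, 13, 11, 5, 9]
a[mid]=10>5: swap a[1],a[7]; hi=6 → [2, 5, 3, 6, 7, 13, 11, 10, 9]
a[mid]=5=5: mid=2
a[mid]=3<5: swap a[1],a[2]; lo=2,mid=3 → [2, 3, 5, 6, 7, 13, 11, 10, 9]
a[mid]=6>5: swap a[3],a[6]; hi=5 → [2, 3, 5, 11, 7, 13, 6, 10, 9]
a[mid]=11>5: swap a[3],a[5]; hi=4 → [2, 3, 5, 13, 7, 11, 6, 10, 9]
a[mid]=13>5: swap a[3],a[4]; hi=3 → [2, 3, 5, 7, 13, 11, 6, 10, 9]
a[mid]=7>5: swap a[3],a[3]; hi=2 → [2, 3, 5, 7, 13, 11, 6, 10, 9]
end: lo=2, hi=2; a = [2, 3, 5, 7, 13, 11, 6, 10, 9]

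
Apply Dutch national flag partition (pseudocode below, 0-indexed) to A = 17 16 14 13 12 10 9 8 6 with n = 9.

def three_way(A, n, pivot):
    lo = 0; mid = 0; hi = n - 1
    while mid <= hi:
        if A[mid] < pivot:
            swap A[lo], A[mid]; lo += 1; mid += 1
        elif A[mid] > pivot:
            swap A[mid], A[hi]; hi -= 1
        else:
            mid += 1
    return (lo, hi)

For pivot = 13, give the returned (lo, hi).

pivot = 13; lo=0, mid=0, hi=8
A[mid]=17>13: swap A[0],A[8]; hi=7 → 6 16 14 13 12 10 9 8 17
A[mid]=6<13: swap A[0],A[0]; lo=1,mid=1 → 6 16 14 13 12 10 9 8 17
A[mid]=16>13: swap A[1],A[7]; hi=6 → 6 8 14 13 12 10 9 16 17
A[mid]=8<13: swap A[1],A[1]; lo=2,mid=2 → 6 8 14 13 12 10 9 16 17
A[mid]=14>13: swap A[2],A[6]; hi=5 → 6 8 9 13 12 10 14 16 17
A[mid]=9<13: swap A[2],A[2]; lo=3,mid=3 → 6 8 9 13 12 10 14 16 17
A[mid]=13=13: mid=4
A[mid]=12<13: swap A[3],A[4]; lo=4,mid=5 → 6 8 9 12 13 10 14 16 17
A[mid]=10<13: swap A[4],A[5]; lo=5,mid=6 → 6 8 9 12 10 13 14 16 17
end: lo=5, hi=5; A = 6 8 9 12 10 13 14 16 17

(5, 5)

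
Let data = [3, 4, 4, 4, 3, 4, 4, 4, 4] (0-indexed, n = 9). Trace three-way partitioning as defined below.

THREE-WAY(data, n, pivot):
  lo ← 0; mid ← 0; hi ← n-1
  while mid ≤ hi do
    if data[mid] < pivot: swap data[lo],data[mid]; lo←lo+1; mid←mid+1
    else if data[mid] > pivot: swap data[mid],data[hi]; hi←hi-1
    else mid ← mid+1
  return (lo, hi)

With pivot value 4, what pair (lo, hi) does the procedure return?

pivot = 4; lo=0, mid=0, hi=8
data[mid]=3<4: swap data[0],data[0]; lo=1,mid=1 → [3, 4, 4, 4, 3, 4, 4, 4, 4]
data[mid]=4=4: mid=2
data[mid]=4=4: mid=3
data[mid]=4=4: mid=4
data[mid]=3<4: swap data[1],data[4]; lo=2,mid=5 → [3, 3, 4, 4, 4, 4, 4, 4, 4]
data[mid]=4=4: mid=6
data[mid]=4=4: mid=7
data[mid]=4=4: mid=8
data[mid]=4=4: mid=9
end: lo=2, hi=8; data = [3, 3, 4, 4, 4, 4, 4, 4, 4]

(2, 8)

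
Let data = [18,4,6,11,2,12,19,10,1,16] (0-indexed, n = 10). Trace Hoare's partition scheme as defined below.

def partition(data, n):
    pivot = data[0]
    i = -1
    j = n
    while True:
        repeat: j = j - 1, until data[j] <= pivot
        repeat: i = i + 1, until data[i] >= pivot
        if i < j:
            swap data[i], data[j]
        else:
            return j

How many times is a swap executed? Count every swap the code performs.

pivot=18
j stops at 9 (16), i stops at 0 (18); swap ⇒ [16,4,6,11,2,12,19,10,1,18]
j stops at 8 (1), i stops at 6 (19); swap ⇒ [16,4,6,11,2,12,1,10,19,18]
j stops at 7, i stops at 8; i≥j ⇒ return 7. data=[16,4,6,11,2,12,1,10,19,18]

2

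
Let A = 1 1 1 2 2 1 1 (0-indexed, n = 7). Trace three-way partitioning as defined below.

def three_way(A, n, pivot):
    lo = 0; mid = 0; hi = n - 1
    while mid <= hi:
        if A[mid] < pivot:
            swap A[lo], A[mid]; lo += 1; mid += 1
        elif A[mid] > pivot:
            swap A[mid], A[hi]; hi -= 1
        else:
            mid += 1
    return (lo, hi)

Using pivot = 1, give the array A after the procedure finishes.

pivot = 1; lo=0, mid=0, hi=6
A[mid]=1=1: mid=1
A[mid]=1=1: mid=2
A[mid]=1=1: mid=3
A[mid]=2>1: swap A[3],A[6]; hi=5 → 1 1 1 1 2 1 2
A[mid]=1=1: mid=4
A[mid]=2>1: swap A[4],A[5]; hi=4 → 1 1 1 1 1 2 2
A[mid]=1=1: mid=5
end: lo=0, hi=4; A = 1 1 1 1 1 2 2

1 1 1 1 1 2 2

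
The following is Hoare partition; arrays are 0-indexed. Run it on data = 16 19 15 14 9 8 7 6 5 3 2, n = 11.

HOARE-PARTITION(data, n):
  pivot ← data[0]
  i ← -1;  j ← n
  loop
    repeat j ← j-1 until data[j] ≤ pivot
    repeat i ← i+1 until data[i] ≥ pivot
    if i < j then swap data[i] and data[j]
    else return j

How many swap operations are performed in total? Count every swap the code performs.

pivot = data[0] = 16; i = -1, j = 11
j→10 (data[10]=2≤16), i→0 (data[0]=16≥16); i<j, swap → 2 19 15 14 9 8 7 6 5 3 16
j→9 (data[9]=3≤16), i→1 (data[1]=19≥16); i<j, swap → 2 3 15 14 9 8 7 6 5 19 16
j→8, i→9; i≥j, return j=8. data = 2 3 15 14 9 8 7 6 5 19 16

2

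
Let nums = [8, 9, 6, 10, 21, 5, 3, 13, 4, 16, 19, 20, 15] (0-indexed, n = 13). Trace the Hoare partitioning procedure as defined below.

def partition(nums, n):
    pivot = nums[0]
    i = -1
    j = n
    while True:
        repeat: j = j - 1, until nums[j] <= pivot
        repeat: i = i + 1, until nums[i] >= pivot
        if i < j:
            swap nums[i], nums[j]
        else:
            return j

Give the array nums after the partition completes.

[4, 3, 6, 5, 21, 10, 9, 13, 8, 16, 19, 20, 15]

pivot=8
j stops at 8 (4), i stops at 0 (8); swap ⇒ [4, 9, 6, 10, 21, 5, 3, 13, 8, 16, 19, 20, 15]
j stops at 6 (3), i stops at 1 (9); swap ⇒ [4, 3, 6, 10, 21, 5, 9, 13, 8, 16, 19, 20, 15]
j stops at 5 (5), i stops at 3 (10); swap ⇒ [4, 3, 6, 5, 21, 10, 9, 13, 8, 16, 19, 20, 15]
j stops at 3, i stops at 4; i≥j ⇒ return 3. nums=[4, 3, 6, 5, 21, 10, 9, 13, 8, 16, 19, 20, 15]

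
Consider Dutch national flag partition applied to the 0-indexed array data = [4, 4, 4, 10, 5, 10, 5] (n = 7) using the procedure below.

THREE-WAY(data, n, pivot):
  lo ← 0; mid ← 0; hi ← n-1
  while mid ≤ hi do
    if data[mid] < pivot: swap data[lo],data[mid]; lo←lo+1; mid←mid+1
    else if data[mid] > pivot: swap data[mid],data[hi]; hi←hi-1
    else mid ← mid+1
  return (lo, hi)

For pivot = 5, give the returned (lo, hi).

pivot = 5; lo=0, mid=0, hi=6
data[mid]=4<5: swap data[0],data[0]; lo=1,mid=1 → [4, 4, 4, 10, 5, 10, 5]
data[mid]=4<5: swap data[1],data[1]; lo=2,mid=2 → [4, 4, 4, 10, 5, 10, 5]
data[mid]=4<5: swap data[2],data[2]; lo=3,mid=3 → [4, 4, 4, 10, 5, 10, 5]
data[mid]=10>5: swap data[3],data[6]; hi=5 → [4, 4, 4, 5, 5, 10, 10]
data[mid]=5=5: mid=4
data[mid]=5=5: mid=5
data[mid]=10>5: swap data[5],data[5]; hi=4 → [4, 4, 4, 5, 5, 10, 10]
end: lo=3, hi=4; data = [4, 4, 4, 5, 5, 10, 10]

(3, 4)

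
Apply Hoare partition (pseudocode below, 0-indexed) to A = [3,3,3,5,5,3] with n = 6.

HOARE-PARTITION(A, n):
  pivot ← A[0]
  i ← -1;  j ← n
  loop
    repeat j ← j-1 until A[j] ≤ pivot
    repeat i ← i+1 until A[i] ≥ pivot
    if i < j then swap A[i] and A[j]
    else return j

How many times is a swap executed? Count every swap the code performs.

2

pivot = A[0] = 3; i = -1, j = 6
j→5 (A[5]=3≤3), i→0 (A[0]=3≥3); i<j, swap → [3,3,3,5,5,3]
j→2 (A[2]=3≤3), i→1 (A[1]=3≥3); i<j, swap → [3,3,3,5,5,3]
j→1, i→2; i≥j, return j=1. A = [3,3,3,5,5,3]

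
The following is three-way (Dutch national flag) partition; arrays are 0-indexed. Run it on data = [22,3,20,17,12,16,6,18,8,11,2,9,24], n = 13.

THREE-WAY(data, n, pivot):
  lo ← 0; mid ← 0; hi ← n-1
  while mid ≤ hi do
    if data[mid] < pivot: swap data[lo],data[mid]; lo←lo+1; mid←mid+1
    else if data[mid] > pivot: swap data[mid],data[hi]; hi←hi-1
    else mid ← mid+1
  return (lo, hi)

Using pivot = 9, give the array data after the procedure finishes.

[3,2,8,6,9,16,18,12,11,17,20,24,22]

lo=0 mid=0 hi=12
22>9: swap(0,12), hi=11 ⇒ [24,3,20,17,12,16,6,18,8,11,2,9,22]
24>9: swap(0,11), hi=10 ⇒ [9,3,20,17,12,16,6,18,8,11,2,24,22]
9=9: mid=1
3<9: swap(0,1), lo=1 mid=2 ⇒ [3,9,20,17,12,16,6,18,8,11,2,24,22]
20>9: swap(2,10), hi=9 ⇒ [3,9,2,17,12,16,6,18,8,11,20,24,22]
2<9: swap(1,2), lo=2 mid=3 ⇒ [3,2,9,17,12,16,6,18,8,11,20,24,22]
17>9: swap(3,9), hi=8 ⇒ [3,2,9,11,12,16,6,18,8,17,20,24,22]
11>9: swap(3,8), hi=7 ⇒ [3,2,9,8,12,16,6,18,11,17,20,24,22]
8<9: swap(2,3), lo=3 mid=4 ⇒ [3,2,8,9,12,16,6,18,11,17,20,24,22]
12>9: swap(4,7), hi=6 ⇒ [3,2,8,9,18,16,6,12,11,17,20,24,22]
18>9: swap(4,6), hi=5 ⇒ [3,2,8,9,6,16,18,12,11,17,20,24,22]
6<9: swap(3,4), lo=4 mid=5 ⇒ [3,2,8,6,9,16,18,12,11,17,20,24,22]
16>9: swap(5,5), hi=4 ⇒ [3,2,8,6,9,16,18,12,11,17,20,24,22]
done. lo=4 hi=4; data=[3,2,8,6,9,16,18,12,11,17,20,24,22]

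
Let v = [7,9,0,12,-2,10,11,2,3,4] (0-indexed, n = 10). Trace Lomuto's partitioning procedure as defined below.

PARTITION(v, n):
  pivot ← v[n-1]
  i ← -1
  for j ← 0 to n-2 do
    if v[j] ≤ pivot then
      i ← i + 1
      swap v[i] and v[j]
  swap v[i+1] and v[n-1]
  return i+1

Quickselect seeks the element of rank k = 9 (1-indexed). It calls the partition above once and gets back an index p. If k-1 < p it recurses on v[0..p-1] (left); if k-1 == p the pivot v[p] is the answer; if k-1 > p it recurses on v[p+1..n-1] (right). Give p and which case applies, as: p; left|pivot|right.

pivot = v[9] = 4; i = -1
j=0: v[0]=7 > 4 → no swap
j=1: v[1]=9 > 4 → no swap
j=2: v[2]=0 ≤ 4 → i=0, swap v[0],v[2] → [0,9,7,12,-2,10,11,2,3,4]
j=3: v[3]=12 > 4 → no swap
j=4: v[4]=-2 ≤ 4 → i=1, swap v[1],v[4] → [0,-2,7,12,9,10,11,2,3,4]
j=5: v[5]=10 > 4 → no swap
j=6: v[6]=11 > 4 → no swap
j=7: v[7]=2 ≤ 4 → i=2, swap v[2],v[7] → [0,-2,2,12,9,10,11,7,3,4]
j=8: v[8]=3 ≤ 4 → i=3, swap v[3],v[8] → [0,-2,2,3,9,10,11,7,12,4]
final swap v[4],v[9] → [0,-2,2,3,4,10,11,7,12,9]; return 4
p = 4; k-1 = 8 > 4 ⇒ right

4; right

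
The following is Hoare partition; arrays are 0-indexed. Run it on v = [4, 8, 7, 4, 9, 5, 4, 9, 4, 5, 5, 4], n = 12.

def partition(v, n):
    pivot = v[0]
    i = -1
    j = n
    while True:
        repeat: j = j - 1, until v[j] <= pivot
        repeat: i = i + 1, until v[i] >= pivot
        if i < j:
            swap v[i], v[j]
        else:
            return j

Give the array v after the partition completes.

pivot = v[0] = 4; i = -1, j = 12
j→11 (v[11]=4≤4), i→0 (v[0]=4≥4); i<j, swap → [4, 8, 7, 4, 9, 5, 4, 9, 4, 5, 5, 4]
j→8 (v[8]=4≤4), i→1 (v[1]=8≥4); i<j, swap → [4, 4, 7, 4, 9, 5, 4, 9, 8, 5, 5, 4]
j→6 (v[6]=4≤4), i→2 (v[2]=7≥4); i<j, swap → [4, 4, 4, 4, 9, 5, 7, 9, 8, 5, 5, 4]
j→3, i→3; i≥j, return j=3. v = [4, 4, 4, 4, 9, 5, 7, 9, 8, 5, 5, 4]

[4, 4, 4, 4, 9, 5, 7, 9, 8, 5, 5, 4]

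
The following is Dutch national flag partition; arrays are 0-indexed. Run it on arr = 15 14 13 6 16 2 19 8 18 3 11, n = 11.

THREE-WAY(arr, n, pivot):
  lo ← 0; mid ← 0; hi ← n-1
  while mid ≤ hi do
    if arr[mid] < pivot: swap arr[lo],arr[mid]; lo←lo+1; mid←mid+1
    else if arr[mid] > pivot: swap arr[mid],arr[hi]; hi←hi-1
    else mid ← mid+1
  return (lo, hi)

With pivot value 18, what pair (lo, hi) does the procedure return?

(9, 9)

pivot = 18; lo=0, mid=0, hi=10
arr[mid]=15<18: swap arr[0],arr[0]; lo=1,mid=1 → 15 14 13 6 16 2 19 8 18 3 11
arr[mid]=14<18: swap arr[1],arr[1]; lo=2,mid=2 → 15 14 13 6 16 2 19 8 18 3 11
arr[mid]=13<18: swap arr[2],arr[2]; lo=3,mid=3 → 15 14 13 6 16 2 19 8 18 3 11
arr[mid]=6<18: swap arr[3],arr[3]; lo=4,mid=4 → 15 14 13 6 16 2 19 8 18 3 11
arr[mid]=16<18: swap arr[4],arr[4]; lo=5,mid=5 → 15 14 13 6 16 2 19 8 18 3 11
arr[mid]=2<18: swap arr[5],arr[5]; lo=6,mid=6 → 15 14 13 6 16 2 19 8 18 3 11
arr[mid]=19>18: swap arr[6],arr[10]; hi=9 → 15 14 13 6 16 2 11 8 18 3 19
arr[mid]=11<18: swap arr[6],arr[6]; lo=7,mid=7 → 15 14 13 6 16 2 11 8 18 3 19
arr[mid]=8<18: swap arr[7],arr[7]; lo=8,mid=8 → 15 14 13 6 16 2 11 8 18 3 19
arr[mid]=18=18: mid=9
arr[mid]=3<18: swap arr[8],arr[9]; lo=9,mid=10 → 15 14 13 6 16 2 11 8 3 18 19
end: lo=9, hi=9; arr = 15 14 13 6 16 2 11 8 3 18 19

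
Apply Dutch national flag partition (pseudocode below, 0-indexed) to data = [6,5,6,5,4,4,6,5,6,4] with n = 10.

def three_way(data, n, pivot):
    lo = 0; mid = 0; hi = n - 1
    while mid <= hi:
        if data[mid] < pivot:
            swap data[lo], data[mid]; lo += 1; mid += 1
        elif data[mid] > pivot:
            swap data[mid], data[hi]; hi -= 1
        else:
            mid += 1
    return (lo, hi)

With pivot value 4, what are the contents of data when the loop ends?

[4,4,4,5,6,6,5,6,5,6]

pivot = 4; lo=0, mid=0, hi=9
data[mid]=6>4: swap data[0],data[9]; hi=8 → [4,5,6,5,4,4,6,5,6,6]
data[mid]=4=4: mid=1
data[mid]=5>4: swap data[1],data[8]; hi=7 → [4,6,6,5,4,4,6,5,5,6]
data[mid]=6>4: swap data[1],data[7]; hi=6 → [4,5,6,5,4,4,6,6,5,6]
data[mid]=5>4: swap data[1],data[6]; hi=5 → [4,6,6,5,4,4,5,6,5,6]
data[mid]=6>4: swap data[1],data[5]; hi=4 → [4,4,6,5,4,6,5,6,5,6]
data[mid]=4=4: mid=2
data[mid]=6>4: swap data[2],data[4]; hi=3 → [4,4,4,5,6,6,5,6,5,6]
data[mid]=4=4: mid=3
data[mid]=5>4: swap data[3],data[3]; hi=2 → [4,4,4,5,6,6,5,6,5,6]
end: lo=0, hi=2; data = [4,4,4,5,6,6,5,6,5,6]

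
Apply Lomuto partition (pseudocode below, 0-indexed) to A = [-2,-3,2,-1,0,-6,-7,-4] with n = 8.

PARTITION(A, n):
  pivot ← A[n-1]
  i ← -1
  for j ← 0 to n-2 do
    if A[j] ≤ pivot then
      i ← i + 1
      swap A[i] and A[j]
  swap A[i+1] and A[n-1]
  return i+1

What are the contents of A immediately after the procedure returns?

[-6,-7,-4,-1,0,-2,-3,2]

pivot=-4, i=-1
j=0: -2>-4, skip
j=1: -3>-4, skip
j=2: 2>-4, skip
j=3: -1>-4, skip
j=4: 0>-4, skip
j=5: -6≤-4, i=0, swap(0,5) ⇒ [-6,-3,2,-1,0,-2,-7,-4]
j=6: -7≤-4, i=1, swap(1,6) ⇒ [-6,-7,2,-1,0,-2,-3,-4]
swap(2,7) ⇒ [-6,-7,-4,-1,0,-2,-3,2]; return 2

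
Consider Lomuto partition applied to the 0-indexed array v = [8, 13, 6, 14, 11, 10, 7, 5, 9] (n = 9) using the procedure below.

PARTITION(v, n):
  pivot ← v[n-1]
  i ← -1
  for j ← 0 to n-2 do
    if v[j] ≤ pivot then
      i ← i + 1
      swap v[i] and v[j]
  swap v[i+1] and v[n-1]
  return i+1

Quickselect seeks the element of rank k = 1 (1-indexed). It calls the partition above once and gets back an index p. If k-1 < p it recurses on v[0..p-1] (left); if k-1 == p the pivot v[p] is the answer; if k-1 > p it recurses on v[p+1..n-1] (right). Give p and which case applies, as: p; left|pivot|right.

pivot=9, i=-1
j=0: 8≤9, i=0, swap(0,0) ⇒ [8, 13, 6, 14, 11, 10, 7, 5, 9]
j=1: 13>9, skip
j=2: 6≤9, i=1, swap(1,2) ⇒ [8, 6, 13, 14, 11, 10, 7, 5, 9]
j=3: 14>9, skip
j=4: 11>9, skip
j=5: 10>9, skip
j=6: 7≤9, i=2, swap(2,6) ⇒ [8, 6, 7, 14, 11, 10, 13, 5, 9]
j=7: 5≤9, i=3, swap(3,7) ⇒ [8, 6, 7, 5, 11, 10, 13, 14, 9]
swap(4,8) ⇒ [8, 6, 7, 5, 9, 10, 13, 14, 11]; return 4
p = 4; k-1 = 0 < 4 ⇒ left

4; left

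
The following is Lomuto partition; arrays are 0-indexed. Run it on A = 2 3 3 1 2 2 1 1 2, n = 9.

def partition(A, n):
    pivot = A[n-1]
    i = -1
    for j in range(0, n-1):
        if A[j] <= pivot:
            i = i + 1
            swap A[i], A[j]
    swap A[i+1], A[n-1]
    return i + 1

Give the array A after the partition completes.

pivot = A[8] = 2; i = -1
j=0: A[0]=2 ≤ 2 → i=0, swap A[0],A[0] (no change) → 2 3 3 1 2 2 1 1 2
j=1: A[1]=3 > 2 → no swap
j=2: A[2]=3 > 2 → no swap
j=3: A[3]=1 ≤ 2 → i=1, swap A[1],A[3] → 2 1 3 3 2 2 1 1 2
j=4: A[4]=2 ≤ 2 → i=2, swap A[2],A[4] → 2 1 2 3 3 2 1 1 2
j=5: A[5]=2 ≤ 2 → i=3, swap A[3],A[5] → 2 1 2 2 3 3 1 1 2
j=6: A[6]=1 ≤ 2 → i=4, swap A[4],A[6] → 2 1 2 2 1 3 3 1 2
j=7: A[7]=1 ≤ 2 → i=5, swap A[5],A[7] → 2 1 2 2 1 1 3 3 2
final swap A[6],A[8] → 2 1 2 2 1 1 2 3 3; return 6

2 1 2 2 1 1 2 3 3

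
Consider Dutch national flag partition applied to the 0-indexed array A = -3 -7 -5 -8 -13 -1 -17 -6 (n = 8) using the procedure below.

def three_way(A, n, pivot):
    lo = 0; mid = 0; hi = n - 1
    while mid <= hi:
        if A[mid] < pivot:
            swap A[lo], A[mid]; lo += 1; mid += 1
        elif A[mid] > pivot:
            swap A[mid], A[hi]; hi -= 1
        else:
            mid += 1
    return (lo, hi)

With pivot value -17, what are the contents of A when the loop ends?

pivot = -17; lo=0, mid=0, hi=7
A[mid]=-3>-17: swap A[0],A[7]; hi=6 → -6 -7 -5 -8 -13 -1 -17 -3
A[mid]=-6>-17: swap A[0],A[6]; hi=5 → -17 -7 -5 -8 -13 -1 -6 -3
A[mid]=-17=-17: mid=1
A[mid]=-7>-17: swap A[1],A[5]; hi=4 → -17 -1 -5 -8 -13 -7 -6 -3
A[mid]=-1>-17: swap A[1],A[4]; hi=3 → -17 -13 -5 -8 -1 -7 -6 -3
A[mid]=-13>-17: swap A[1],A[3]; hi=2 → -17 -8 -5 -13 -1 -7 -6 -3
A[mid]=-8>-17: swap A[1],A[2]; hi=1 → -17 -5 -8 -13 -1 -7 -6 -3
A[mid]=-5>-17: swap A[1],A[1]; hi=0 → -17 -5 -8 -13 -1 -7 -6 -3
end: lo=0, hi=0; A = -17 -5 -8 -13 -1 -7 -6 -3

-17 -5 -8 -13 -1 -7 -6 -3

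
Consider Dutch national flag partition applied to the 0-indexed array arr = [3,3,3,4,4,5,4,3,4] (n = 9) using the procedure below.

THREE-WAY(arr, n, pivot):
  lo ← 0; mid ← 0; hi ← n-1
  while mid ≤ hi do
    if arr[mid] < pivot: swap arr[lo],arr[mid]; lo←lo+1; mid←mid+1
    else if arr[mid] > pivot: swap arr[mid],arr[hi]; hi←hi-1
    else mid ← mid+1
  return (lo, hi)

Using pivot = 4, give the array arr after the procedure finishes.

pivot = 4; lo=0, mid=0, hi=8
arr[mid]=3<4: swap arr[0],arr[0]; lo=1,mid=1 → [3,3,3,4,4,5,4,3,4]
arr[mid]=3<4: swap arr[1],arr[1]; lo=2,mid=2 → [3,3,3,4,4,5,4,3,4]
arr[mid]=3<4: swap arr[2],arr[2]; lo=3,mid=3 → [3,3,3,4,4,5,4,3,4]
arr[mid]=4=4: mid=4
arr[mid]=4=4: mid=5
arr[mid]=5>4: swap arr[5],arr[8]; hi=7 → [3,3,3,4,4,4,4,3,5]
arr[mid]=4=4: mid=6
arr[mid]=4=4: mid=7
arr[mid]=3<4: swap arr[3],arr[7]; lo=4,mid=8 → [3,3,3,3,4,4,4,4,5]
end: lo=4, hi=7; arr = [3,3,3,3,4,4,4,4,5]

[3,3,3,3,4,4,4,4,5]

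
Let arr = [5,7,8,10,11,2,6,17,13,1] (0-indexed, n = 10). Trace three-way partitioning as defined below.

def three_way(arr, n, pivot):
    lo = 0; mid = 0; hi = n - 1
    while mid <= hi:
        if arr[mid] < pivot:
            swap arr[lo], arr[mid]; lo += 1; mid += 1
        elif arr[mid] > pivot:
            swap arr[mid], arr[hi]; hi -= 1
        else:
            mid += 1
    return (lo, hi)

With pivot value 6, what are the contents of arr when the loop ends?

pivot = 6; lo=0, mid=0, hi=9
arr[mid]=5<6: swap arr[0],arr[0]; lo=1,mid=1 → [5,7,8,10,11,2,6,17,13,1]
arr[mid]=7>6: swap arr[1],arr[9]; hi=8 → [5,1,8,10,11,2,6,17,13,7]
arr[mid]=1<6: swap arr[1],arr[1]; lo=2,mid=2 → [5,1,8,10,11,2,6,17,13,7]
arr[mid]=8>6: swap arr[2],arr[8]; hi=7 → [5,1,13,10,11,2,6,17,8,7]
arr[mid]=13>6: swap arr[2],arr[7]; hi=6 → [5,1,17,10,11,2,6,13,8,7]
arr[mid]=17>6: swap arr[2],arr[6]; hi=5 → [5,1,6,10,11,2,17,13,8,7]
arr[mid]=6=6: mid=3
arr[mid]=10>6: swap arr[3],arr[5]; hi=4 → [5,1,6,2,11,10,17,13,8,7]
arr[mid]=2<6: swap arr[2],arr[3]; lo=3,mid=4 → [5,1,2,6,11,10,17,13,8,7]
arr[mid]=11>6: swap arr[4],arr[4]; hi=3 → [5,1,2,6,11,10,17,13,8,7]
end: lo=3, hi=3; arr = [5,1,2,6,11,10,17,13,8,7]

[5,1,2,6,11,10,17,13,8,7]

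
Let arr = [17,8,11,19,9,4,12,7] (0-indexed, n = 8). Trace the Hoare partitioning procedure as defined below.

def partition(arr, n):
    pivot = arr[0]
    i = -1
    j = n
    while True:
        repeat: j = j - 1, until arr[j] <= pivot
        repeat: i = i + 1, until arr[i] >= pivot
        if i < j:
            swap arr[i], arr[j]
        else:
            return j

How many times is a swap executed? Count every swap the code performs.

2

pivot=17
j stops at 7 (7), i stops at 0 (17); swap ⇒ [7,8,11,19,9,4,12,17]
j stops at 6 (12), i stops at 3 (19); swap ⇒ [7,8,11,12,9,4,19,17]
j stops at 5, i stops at 6; i≥j ⇒ return 5. arr=[7,8,11,12,9,4,19,17]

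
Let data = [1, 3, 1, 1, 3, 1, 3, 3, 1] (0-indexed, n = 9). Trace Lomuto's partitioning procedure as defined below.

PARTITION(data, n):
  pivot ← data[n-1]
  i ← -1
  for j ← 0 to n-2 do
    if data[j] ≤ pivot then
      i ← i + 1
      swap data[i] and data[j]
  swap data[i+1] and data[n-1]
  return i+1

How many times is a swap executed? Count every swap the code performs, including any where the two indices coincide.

pivot = data[8] = 1; i = -1
j=0: data[0]=1 ≤ 1 → i=0, swap data[0],data[0] (no change) → [1, 3, 1, 1, 3, 1, 3, 3, 1]
j=1: data[1]=3 > 1 → no swap
j=2: data[2]=1 ≤ 1 → i=1, swap data[1],data[2] → [1, 1, 3, 1, 3, 1, 3, 3, 1]
j=3: data[3]=1 ≤ 1 → i=2, swap data[2],data[3] → [1, 1, 1, 3, 3, 1, 3, 3, 1]
j=4: data[4]=3 > 1 → no swap
j=5: data[5]=1 ≤ 1 → i=3, swap data[3],data[5] → [1, 1, 1, 1, 3, 3, 3, 3, 1]
j=6: data[6]=3 > 1 → no swap
j=7: data[7]=3 > 1 → no swap
final swap data[4],data[8] → [1, 1, 1, 1, 1, 3, 3, 3, 3]; return 4

5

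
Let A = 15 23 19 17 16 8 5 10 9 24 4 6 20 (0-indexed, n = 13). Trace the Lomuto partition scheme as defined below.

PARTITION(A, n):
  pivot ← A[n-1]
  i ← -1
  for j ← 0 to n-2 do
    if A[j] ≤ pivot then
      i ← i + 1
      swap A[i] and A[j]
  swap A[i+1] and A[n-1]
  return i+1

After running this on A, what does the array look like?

15 19 17 16 8 5 10 9 4 6 20 24 23

pivot = A[12] = 20; i = -1
j=0: A[0]=15 ≤ 20 → i=0, swap A[0],A[0] (no change) → 15 23 19 17 16 8 5 10 9 24 4 6 20
j=1: A[1]=23 > 20 → no swap
j=2: A[2]=19 ≤ 20 → i=1, swap A[1],A[2] → 15 19 23 17 16 8 5 10 9 24 4 6 20
j=3: A[3]=17 ≤ 20 → i=2, swap A[2],A[3] → 15 19 17 23 16 8 5 10 9 24 4 6 20
j=4: A[4]=16 ≤ 20 → i=3, swap A[3],A[4] → 15 19 17 16 23 8 5 10 9 24 4 6 20
j=5: A[5]=8 ≤ 20 → i=4, swap A[4],A[5] → 15 19 17 16 8 23 5 10 9 24 4 6 20
j=6: A[6]=5 ≤ 20 → i=5, swap A[5],A[6] → 15 19 17 16 8 5 23 10 9 24 4 6 20
j=7: A[7]=10 ≤ 20 → i=6, swap A[6],A[7] → 15 19 17 16 8 5 10 23 9 24 4 6 20
j=8: A[8]=9 ≤ 20 → i=7, swap A[7],A[8] → 15 19 17 16 8 5 10 9 23 24 4 6 20
j=9: A[9]=24 > 20 → no swap
j=10: A[10]=4 ≤ 20 → i=8, swap A[8],A[10] → 15 19 17 16 8 5 10 9 4 24 23 6 20
j=11: A[11]=6 ≤ 20 → i=9, swap A[9],A[11] → 15 19 17 16 8 5 10 9 4 6 23 24 20
final swap A[10],A[12] → 15 19 17 16 8 5 10 9 4 6 20 24 23; return 10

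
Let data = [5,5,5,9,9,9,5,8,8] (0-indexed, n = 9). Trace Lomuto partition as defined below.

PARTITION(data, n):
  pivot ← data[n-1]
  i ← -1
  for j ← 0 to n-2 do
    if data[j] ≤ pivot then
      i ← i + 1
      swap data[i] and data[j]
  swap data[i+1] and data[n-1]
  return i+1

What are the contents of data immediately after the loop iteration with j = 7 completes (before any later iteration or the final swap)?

pivot = data[8] = 8; i = -1
j=0: data[0]=5 ≤ 8 → i=0, swap data[0],data[0] (no change) → [5,5,5,9,9,9,5,8,8]
j=1: data[1]=5 ≤ 8 → i=1, swap data[1],data[1] (no change) → [5,5,5,9,9,9,5,8,8]
j=2: data[2]=5 ≤ 8 → i=2, swap data[2],data[2] (no change) → [5,5,5,9,9,9,5,8,8]
j=3: data[3]=9 > 8 → no swap
j=4: data[4]=9 > 8 → no swap
j=5: data[5]=9 > 8 → no swap
j=6: data[6]=5 ≤ 8 → i=3, swap data[3],data[6] → [5,5,5,5,9,9,9,8,8]
j=7: data[7]=8 ≤ 8 → i=4, swap data[4],data[7] → [5,5,5,5,8,9,9,9,8]
(after j=7) data = [5,5,5,5,8,9,9,9,8]

[5,5,5,5,8,9,9,9,8]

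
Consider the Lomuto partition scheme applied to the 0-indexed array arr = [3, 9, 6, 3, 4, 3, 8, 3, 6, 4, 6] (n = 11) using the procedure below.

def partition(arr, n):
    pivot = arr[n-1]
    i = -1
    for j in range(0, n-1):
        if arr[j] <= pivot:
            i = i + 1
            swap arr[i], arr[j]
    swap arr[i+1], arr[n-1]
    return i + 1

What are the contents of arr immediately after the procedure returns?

pivot = arr[10] = 6; i = -1
j=0: arr[0]=3 ≤ 6 → i=0, swap arr[0],arr[0] (no change) → [3, 9, 6, 3, 4, 3, 8, 3, 6, 4, 6]
j=1: arr[1]=9 > 6 → no swap
j=2: arr[2]=6 ≤ 6 → i=1, swap arr[1],arr[2] → [3, 6, 9, 3, 4, 3, 8, 3, 6, 4, 6]
j=3: arr[3]=3 ≤ 6 → i=2, swap arr[2],arr[3] → [3, 6, 3, 9, 4, 3, 8, 3, 6, 4, 6]
j=4: arr[4]=4 ≤ 6 → i=3, swap arr[3],arr[4] → [3, 6, 3, 4, 9, 3, 8, 3, 6, 4, 6]
j=5: arr[5]=3 ≤ 6 → i=4, swap arr[4],arr[5] → [3, 6, 3, 4, 3, 9, 8, 3, 6, 4, 6]
j=6: arr[6]=8 > 6 → no swap
j=7: arr[7]=3 ≤ 6 → i=5, swap arr[5],arr[7] → [3, 6, 3, 4, 3, 3, 8, 9, 6, 4, 6]
j=8: arr[8]=6 ≤ 6 → i=6, swap arr[6],arr[8] → [3, 6, 3, 4, 3, 3, 6, 9, 8, 4, 6]
j=9: arr[9]=4 ≤ 6 → i=7, swap arr[7],arr[9] → [3, 6, 3, 4, 3, 3, 6, 4, 8, 9, 6]
final swap arr[8],arr[10] → [3, 6, 3, 4, 3, 3, 6, 4, 6, 9, 8]; return 8

[3, 6, 3, 4, 3, 3, 6, 4, 6, 9, 8]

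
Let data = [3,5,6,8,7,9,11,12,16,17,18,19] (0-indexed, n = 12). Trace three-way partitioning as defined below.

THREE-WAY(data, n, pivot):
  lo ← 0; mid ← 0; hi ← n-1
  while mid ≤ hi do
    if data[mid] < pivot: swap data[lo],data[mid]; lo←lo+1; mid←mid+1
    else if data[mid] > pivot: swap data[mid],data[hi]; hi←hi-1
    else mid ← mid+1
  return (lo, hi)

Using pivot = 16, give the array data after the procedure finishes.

[3,5,6,8,7,9,11,12,16,18,19,17]

lo=0 mid=0 hi=11
3<16: swap(0,0), lo=1 mid=1 ⇒ [3,5,6,8,7,9,11,12,16,17,18,19]
5<16: swap(1,1), lo=2 mid=2 ⇒ [3,5,6,8,7,9,11,12,16,17,18,19]
6<16: swap(2,2), lo=3 mid=3 ⇒ [3,5,6,8,7,9,11,12,16,17,18,19]
8<16: swap(3,3), lo=4 mid=4 ⇒ [3,5,6,8,7,9,11,12,16,17,18,19]
7<16: swap(4,4), lo=5 mid=5 ⇒ [3,5,6,8,7,9,11,12,16,17,18,19]
9<16: swap(5,5), lo=6 mid=6 ⇒ [3,5,6,8,7,9,11,12,16,17,18,19]
11<16: swap(6,6), lo=7 mid=7 ⇒ [3,5,6,8,7,9,11,12,16,17,18,19]
12<16: swap(7,7), lo=8 mid=8 ⇒ [3,5,6,8,7,9,11,12,16,17,18,19]
16=16: mid=9
17>16: swap(9,11), hi=10 ⇒ [3,5,6,8,7,9,11,12,16,19,18,17]
19>16: swap(9,10), hi=9 ⇒ [3,5,6,8,7,9,11,12,16,18,19,17]
18>16: swap(9,9), hi=8 ⇒ [3,5,6,8,7,9,11,12,16,18,19,17]
done. lo=8 hi=8; data=[3,5,6,8,7,9,11,12,16,18,19,17]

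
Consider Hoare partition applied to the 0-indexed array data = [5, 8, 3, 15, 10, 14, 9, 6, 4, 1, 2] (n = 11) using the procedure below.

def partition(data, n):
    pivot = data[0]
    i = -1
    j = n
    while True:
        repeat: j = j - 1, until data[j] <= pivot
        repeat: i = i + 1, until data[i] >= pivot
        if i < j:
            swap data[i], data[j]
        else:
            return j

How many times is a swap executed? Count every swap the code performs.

pivot = data[0] = 5; i = -1, j = 11
j→10 (data[10]=2≤5), i→0 (data[0]=5≥5); i<j, swap → [2, 8, 3, 15, 10, 14, 9, 6, 4, 1, 5]
j→9 (data[9]=1≤5), i→1 (data[1]=8≥5); i<j, swap → [2, 1, 3, 15, 10, 14, 9, 6, 4, 8, 5]
j→8 (data[8]=4≤5), i→3 (data[3]=15≥5); i<j, swap → [2, 1, 3, 4, 10, 14, 9, 6, 15, 8, 5]
j→3, i→4; i≥j, return j=3. data = [2, 1, 3, 4, 10, 14, 9, 6, 15, 8, 5]

3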